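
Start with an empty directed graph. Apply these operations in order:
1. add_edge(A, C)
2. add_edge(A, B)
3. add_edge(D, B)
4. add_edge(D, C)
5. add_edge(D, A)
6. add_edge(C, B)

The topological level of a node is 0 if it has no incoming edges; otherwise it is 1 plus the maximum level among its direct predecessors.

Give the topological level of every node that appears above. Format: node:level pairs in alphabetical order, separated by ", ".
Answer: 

Op 1: add_edge(A, C). Edges now: 1
Op 2: add_edge(A, B). Edges now: 2
Op 3: add_edge(D, B). Edges now: 3
Op 4: add_edge(D, C). Edges now: 4
Op 5: add_edge(D, A). Edges now: 5
Op 6: add_edge(C, B). Edges now: 6
Compute levels (Kahn BFS):
  sources (in-degree 0): D
  process D: level=0
    D->A: in-degree(A)=0, level(A)=1, enqueue
    D->B: in-degree(B)=2, level(B)>=1
    D->C: in-degree(C)=1, level(C)>=1
  process A: level=1
    A->B: in-degree(B)=1, level(B)>=2
    A->C: in-degree(C)=0, level(C)=2, enqueue
  process C: level=2
    C->B: in-degree(B)=0, level(B)=3, enqueue
  process B: level=3
All levels: A:1, B:3, C:2, D:0

Answer: A:1, B:3, C:2, D:0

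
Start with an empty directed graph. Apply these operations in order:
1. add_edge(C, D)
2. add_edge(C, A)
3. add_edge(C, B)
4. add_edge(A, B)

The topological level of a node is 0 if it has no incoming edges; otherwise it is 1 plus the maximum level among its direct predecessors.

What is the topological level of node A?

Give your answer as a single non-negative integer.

Op 1: add_edge(C, D). Edges now: 1
Op 2: add_edge(C, A). Edges now: 2
Op 3: add_edge(C, B). Edges now: 3
Op 4: add_edge(A, B). Edges now: 4
Compute levels (Kahn BFS):
  sources (in-degree 0): C
  process C: level=0
    C->A: in-degree(A)=0, level(A)=1, enqueue
    C->B: in-degree(B)=1, level(B)>=1
    C->D: in-degree(D)=0, level(D)=1, enqueue
  process A: level=1
    A->B: in-degree(B)=0, level(B)=2, enqueue
  process D: level=1
  process B: level=2
All levels: A:1, B:2, C:0, D:1
level(A) = 1

Answer: 1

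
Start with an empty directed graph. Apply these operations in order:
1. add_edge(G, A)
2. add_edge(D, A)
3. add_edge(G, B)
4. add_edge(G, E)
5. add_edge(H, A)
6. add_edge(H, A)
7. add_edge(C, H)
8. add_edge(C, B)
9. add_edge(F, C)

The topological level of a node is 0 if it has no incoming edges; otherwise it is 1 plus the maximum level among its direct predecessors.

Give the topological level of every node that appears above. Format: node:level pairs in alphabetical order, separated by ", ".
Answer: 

Answer: A:3, B:2, C:1, D:0, E:1, F:0, G:0, H:2

Derivation:
Op 1: add_edge(G, A). Edges now: 1
Op 2: add_edge(D, A). Edges now: 2
Op 3: add_edge(G, B). Edges now: 3
Op 4: add_edge(G, E). Edges now: 4
Op 5: add_edge(H, A). Edges now: 5
Op 6: add_edge(H, A) (duplicate, no change). Edges now: 5
Op 7: add_edge(C, H). Edges now: 6
Op 8: add_edge(C, B). Edges now: 7
Op 9: add_edge(F, C). Edges now: 8
Compute levels (Kahn BFS):
  sources (in-degree 0): D, F, G
  process D: level=0
    D->A: in-degree(A)=2, level(A)>=1
  process F: level=0
    F->C: in-degree(C)=0, level(C)=1, enqueue
  process G: level=0
    G->A: in-degree(A)=1, level(A)>=1
    G->B: in-degree(B)=1, level(B)>=1
    G->E: in-degree(E)=0, level(E)=1, enqueue
  process C: level=1
    C->B: in-degree(B)=0, level(B)=2, enqueue
    C->H: in-degree(H)=0, level(H)=2, enqueue
  process E: level=1
  process B: level=2
  process H: level=2
    H->A: in-degree(A)=0, level(A)=3, enqueue
  process A: level=3
All levels: A:3, B:2, C:1, D:0, E:1, F:0, G:0, H:2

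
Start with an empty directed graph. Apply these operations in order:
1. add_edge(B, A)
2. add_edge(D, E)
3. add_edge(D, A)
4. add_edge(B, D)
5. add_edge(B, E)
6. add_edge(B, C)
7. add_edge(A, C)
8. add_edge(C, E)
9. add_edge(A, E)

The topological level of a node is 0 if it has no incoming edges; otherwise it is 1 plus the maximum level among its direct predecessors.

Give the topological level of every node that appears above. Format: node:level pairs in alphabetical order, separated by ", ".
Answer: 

Answer: A:2, B:0, C:3, D:1, E:4

Derivation:
Op 1: add_edge(B, A). Edges now: 1
Op 2: add_edge(D, E). Edges now: 2
Op 3: add_edge(D, A). Edges now: 3
Op 4: add_edge(B, D). Edges now: 4
Op 5: add_edge(B, E). Edges now: 5
Op 6: add_edge(B, C). Edges now: 6
Op 7: add_edge(A, C). Edges now: 7
Op 8: add_edge(C, E). Edges now: 8
Op 9: add_edge(A, E). Edges now: 9
Compute levels (Kahn BFS):
  sources (in-degree 0): B
  process B: level=0
    B->A: in-degree(A)=1, level(A)>=1
    B->C: in-degree(C)=1, level(C)>=1
    B->D: in-degree(D)=0, level(D)=1, enqueue
    B->E: in-degree(E)=3, level(E)>=1
  process D: level=1
    D->A: in-degree(A)=0, level(A)=2, enqueue
    D->E: in-degree(E)=2, level(E)>=2
  process A: level=2
    A->C: in-degree(C)=0, level(C)=3, enqueue
    A->E: in-degree(E)=1, level(E)>=3
  process C: level=3
    C->E: in-degree(E)=0, level(E)=4, enqueue
  process E: level=4
All levels: A:2, B:0, C:3, D:1, E:4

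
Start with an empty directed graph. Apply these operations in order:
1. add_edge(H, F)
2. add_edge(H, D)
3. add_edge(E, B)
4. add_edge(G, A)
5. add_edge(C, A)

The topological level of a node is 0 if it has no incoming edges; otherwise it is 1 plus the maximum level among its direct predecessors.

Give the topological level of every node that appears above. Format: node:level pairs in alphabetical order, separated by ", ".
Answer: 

Op 1: add_edge(H, F). Edges now: 1
Op 2: add_edge(H, D). Edges now: 2
Op 3: add_edge(E, B). Edges now: 3
Op 4: add_edge(G, A). Edges now: 4
Op 5: add_edge(C, A). Edges now: 5
Compute levels (Kahn BFS):
  sources (in-degree 0): C, E, G, H
  process C: level=0
    C->A: in-degree(A)=1, level(A)>=1
  process E: level=0
    E->B: in-degree(B)=0, level(B)=1, enqueue
  process G: level=0
    G->A: in-degree(A)=0, level(A)=1, enqueue
  process H: level=0
    H->D: in-degree(D)=0, level(D)=1, enqueue
    H->F: in-degree(F)=0, level(F)=1, enqueue
  process B: level=1
  process A: level=1
  process D: level=1
  process F: level=1
All levels: A:1, B:1, C:0, D:1, E:0, F:1, G:0, H:0

Answer: A:1, B:1, C:0, D:1, E:0, F:1, G:0, H:0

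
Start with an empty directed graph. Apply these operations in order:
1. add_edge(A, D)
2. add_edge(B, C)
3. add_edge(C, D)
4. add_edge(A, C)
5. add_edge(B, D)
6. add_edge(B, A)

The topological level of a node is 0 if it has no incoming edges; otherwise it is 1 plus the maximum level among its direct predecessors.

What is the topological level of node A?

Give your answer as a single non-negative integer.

Answer: 1

Derivation:
Op 1: add_edge(A, D). Edges now: 1
Op 2: add_edge(B, C). Edges now: 2
Op 3: add_edge(C, D). Edges now: 3
Op 4: add_edge(A, C). Edges now: 4
Op 5: add_edge(B, D). Edges now: 5
Op 6: add_edge(B, A). Edges now: 6
Compute levels (Kahn BFS):
  sources (in-degree 0): B
  process B: level=0
    B->A: in-degree(A)=0, level(A)=1, enqueue
    B->C: in-degree(C)=1, level(C)>=1
    B->D: in-degree(D)=2, level(D)>=1
  process A: level=1
    A->C: in-degree(C)=0, level(C)=2, enqueue
    A->D: in-degree(D)=1, level(D)>=2
  process C: level=2
    C->D: in-degree(D)=0, level(D)=3, enqueue
  process D: level=3
All levels: A:1, B:0, C:2, D:3
level(A) = 1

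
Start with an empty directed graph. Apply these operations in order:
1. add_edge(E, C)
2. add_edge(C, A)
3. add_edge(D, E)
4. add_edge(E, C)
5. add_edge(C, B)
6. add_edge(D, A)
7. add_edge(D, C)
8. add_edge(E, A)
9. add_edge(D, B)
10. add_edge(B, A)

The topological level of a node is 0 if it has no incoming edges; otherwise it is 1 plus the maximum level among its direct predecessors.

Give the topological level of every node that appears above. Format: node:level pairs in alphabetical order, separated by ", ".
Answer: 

Answer: A:4, B:3, C:2, D:0, E:1

Derivation:
Op 1: add_edge(E, C). Edges now: 1
Op 2: add_edge(C, A). Edges now: 2
Op 3: add_edge(D, E). Edges now: 3
Op 4: add_edge(E, C) (duplicate, no change). Edges now: 3
Op 5: add_edge(C, B). Edges now: 4
Op 6: add_edge(D, A). Edges now: 5
Op 7: add_edge(D, C). Edges now: 6
Op 8: add_edge(E, A). Edges now: 7
Op 9: add_edge(D, B). Edges now: 8
Op 10: add_edge(B, A). Edges now: 9
Compute levels (Kahn BFS):
  sources (in-degree 0): D
  process D: level=0
    D->A: in-degree(A)=3, level(A)>=1
    D->B: in-degree(B)=1, level(B)>=1
    D->C: in-degree(C)=1, level(C)>=1
    D->E: in-degree(E)=0, level(E)=1, enqueue
  process E: level=1
    E->A: in-degree(A)=2, level(A)>=2
    E->C: in-degree(C)=0, level(C)=2, enqueue
  process C: level=2
    C->A: in-degree(A)=1, level(A)>=3
    C->B: in-degree(B)=0, level(B)=3, enqueue
  process B: level=3
    B->A: in-degree(A)=0, level(A)=4, enqueue
  process A: level=4
All levels: A:4, B:3, C:2, D:0, E:1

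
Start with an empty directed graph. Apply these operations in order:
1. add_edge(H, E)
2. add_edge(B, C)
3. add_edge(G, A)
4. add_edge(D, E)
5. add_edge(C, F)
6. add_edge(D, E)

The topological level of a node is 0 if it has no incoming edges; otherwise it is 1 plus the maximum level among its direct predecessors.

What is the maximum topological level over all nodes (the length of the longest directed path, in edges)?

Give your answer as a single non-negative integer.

Answer: 2

Derivation:
Op 1: add_edge(H, E). Edges now: 1
Op 2: add_edge(B, C). Edges now: 2
Op 3: add_edge(G, A). Edges now: 3
Op 4: add_edge(D, E). Edges now: 4
Op 5: add_edge(C, F). Edges now: 5
Op 6: add_edge(D, E) (duplicate, no change). Edges now: 5
Compute levels (Kahn BFS):
  sources (in-degree 0): B, D, G, H
  process B: level=0
    B->C: in-degree(C)=0, level(C)=1, enqueue
  process D: level=0
    D->E: in-degree(E)=1, level(E)>=1
  process G: level=0
    G->A: in-degree(A)=0, level(A)=1, enqueue
  process H: level=0
    H->E: in-degree(E)=0, level(E)=1, enqueue
  process C: level=1
    C->F: in-degree(F)=0, level(F)=2, enqueue
  process A: level=1
  process E: level=1
  process F: level=2
All levels: A:1, B:0, C:1, D:0, E:1, F:2, G:0, H:0
max level = 2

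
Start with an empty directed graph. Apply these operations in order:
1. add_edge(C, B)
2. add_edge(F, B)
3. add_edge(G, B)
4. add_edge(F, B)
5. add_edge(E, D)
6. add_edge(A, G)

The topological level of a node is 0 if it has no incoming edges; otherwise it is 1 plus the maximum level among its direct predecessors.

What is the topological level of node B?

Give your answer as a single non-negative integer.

Answer: 2

Derivation:
Op 1: add_edge(C, B). Edges now: 1
Op 2: add_edge(F, B). Edges now: 2
Op 3: add_edge(G, B). Edges now: 3
Op 4: add_edge(F, B) (duplicate, no change). Edges now: 3
Op 5: add_edge(E, D). Edges now: 4
Op 6: add_edge(A, G). Edges now: 5
Compute levels (Kahn BFS):
  sources (in-degree 0): A, C, E, F
  process A: level=0
    A->G: in-degree(G)=0, level(G)=1, enqueue
  process C: level=0
    C->B: in-degree(B)=2, level(B)>=1
  process E: level=0
    E->D: in-degree(D)=0, level(D)=1, enqueue
  process F: level=0
    F->B: in-degree(B)=1, level(B)>=1
  process G: level=1
    G->B: in-degree(B)=0, level(B)=2, enqueue
  process D: level=1
  process B: level=2
All levels: A:0, B:2, C:0, D:1, E:0, F:0, G:1
level(B) = 2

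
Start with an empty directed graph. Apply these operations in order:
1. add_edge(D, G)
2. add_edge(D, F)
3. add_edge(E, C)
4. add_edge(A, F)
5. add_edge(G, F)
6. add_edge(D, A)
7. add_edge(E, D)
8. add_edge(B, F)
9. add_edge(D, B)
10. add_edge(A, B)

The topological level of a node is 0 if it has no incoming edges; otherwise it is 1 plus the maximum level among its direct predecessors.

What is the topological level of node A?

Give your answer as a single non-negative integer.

Op 1: add_edge(D, G). Edges now: 1
Op 2: add_edge(D, F). Edges now: 2
Op 3: add_edge(E, C). Edges now: 3
Op 4: add_edge(A, F). Edges now: 4
Op 5: add_edge(G, F). Edges now: 5
Op 6: add_edge(D, A). Edges now: 6
Op 7: add_edge(E, D). Edges now: 7
Op 8: add_edge(B, F). Edges now: 8
Op 9: add_edge(D, B). Edges now: 9
Op 10: add_edge(A, B). Edges now: 10
Compute levels (Kahn BFS):
  sources (in-degree 0): E
  process E: level=0
    E->C: in-degree(C)=0, level(C)=1, enqueue
    E->D: in-degree(D)=0, level(D)=1, enqueue
  process C: level=1
  process D: level=1
    D->A: in-degree(A)=0, level(A)=2, enqueue
    D->B: in-degree(B)=1, level(B)>=2
    D->F: in-degree(F)=3, level(F)>=2
    D->G: in-degree(G)=0, level(G)=2, enqueue
  process A: level=2
    A->B: in-degree(B)=0, level(B)=3, enqueue
    A->F: in-degree(F)=2, level(F)>=3
  process G: level=2
    G->F: in-degree(F)=1, level(F)>=3
  process B: level=3
    B->F: in-degree(F)=0, level(F)=4, enqueue
  process F: level=4
All levels: A:2, B:3, C:1, D:1, E:0, F:4, G:2
level(A) = 2

Answer: 2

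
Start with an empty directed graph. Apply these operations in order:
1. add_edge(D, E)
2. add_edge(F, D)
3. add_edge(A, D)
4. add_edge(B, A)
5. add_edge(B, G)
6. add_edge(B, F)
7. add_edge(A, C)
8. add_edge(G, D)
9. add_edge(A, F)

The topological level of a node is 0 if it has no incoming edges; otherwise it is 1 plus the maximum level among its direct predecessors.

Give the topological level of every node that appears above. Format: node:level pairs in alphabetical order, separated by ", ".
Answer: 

Op 1: add_edge(D, E). Edges now: 1
Op 2: add_edge(F, D). Edges now: 2
Op 3: add_edge(A, D). Edges now: 3
Op 4: add_edge(B, A). Edges now: 4
Op 5: add_edge(B, G). Edges now: 5
Op 6: add_edge(B, F). Edges now: 6
Op 7: add_edge(A, C). Edges now: 7
Op 8: add_edge(G, D). Edges now: 8
Op 9: add_edge(A, F). Edges now: 9
Compute levels (Kahn BFS):
  sources (in-degree 0): B
  process B: level=0
    B->A: in-degree(A)=0, level(A)=1, enqueue
    B->F: in-degree(F)=1, level(F)>=1
    B->G: in-degree(G)=0, level(G)=1, enqueue
  process A: level=1
    A->C: in-degree(C)=0, level(C)=2, enqueue
    A->D: in-degree(D)=2, level(D)>=2
    A->F: in-degree(F)=0, level(F)=2, enqueue
  process G: level=1
    G->D: in-degree(D)=1, level(D)>=2
  process C: level=2
  process F: level=2
    F->D: in-degree(D)=0, level(D)=3, enqueue
  process D: level=3
    D->E: in-degree(E)=0, level(E)=4, enqueue
  process E: level=4
All levels: A:1, B:0, C:2, D:3, E:4, F:2, G:1

Answer: A:1, B:0, C:2, D:3, E:4, F:2, G:1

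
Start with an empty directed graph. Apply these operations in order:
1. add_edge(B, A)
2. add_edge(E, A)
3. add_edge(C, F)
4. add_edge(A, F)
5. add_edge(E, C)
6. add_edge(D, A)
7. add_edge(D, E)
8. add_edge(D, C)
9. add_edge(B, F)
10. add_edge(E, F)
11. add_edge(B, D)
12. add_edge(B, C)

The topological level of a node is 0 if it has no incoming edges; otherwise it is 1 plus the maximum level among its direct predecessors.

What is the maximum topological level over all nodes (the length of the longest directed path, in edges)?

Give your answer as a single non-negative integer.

Answer: 4

Derivation:
Op 1: add_edge(B, A). Edges now: 1
Op 2: add_edge(E, A). Edges now: 2
Op 3: add_edge(C, F). Edges now: 3
Op 4: add_edge(A, F). Edges now: 4
Op 5: add_edge(E, C). Edges now: 5
Op 6: add_edge(D, A). Edges now: 6
Op 7: add_edge(D, E). Edges now: 7
Op 8: add_edge(D, C). Edges now: 8
Op 9: add_edge(B, F). Edges now: 9
Op 10: add_edge(E, F). Edges now: 10
Op 11: add_edge(B, D). Edges now: 11
Op 12: add_edge(B, C). Edges now: 12
Compute levels (Kahn BFS):
  sources (in-degree 0): B
  process B: level=0
    B->A: in-degree(A)=2, level(A)>=1
    B->C: in-degree(C)=2, level(C)>=1
    B->D: in-degree(D)=0, level(D)=1, enqueue
    B->F: in-degree(F)=3, level(F)>=1
  process D: level=1
    D->A: in-degree(A)=1, level(A)>=2
    D->C: in-degree(C)=1, level(C)>=2
    D->E: in-degree(E)=0, level(E)=2, enqueue
  process E: level=2
    E->A: in-degree(A)=0, level(A)=3, enqueue
    E->C: in-degree(C)=0, level(C)=3, enqueue
    E->F: in-degree(F)=2, level(F)>=3
  process A: level=3
    A->F: in-degree(F)=1, level(F)>=4
  process C: level=3
    C->F: in-degree(F)=0, level(F)=4, enqueue
  process F: level=4
All levels: A:3, B:0, C:3, D:1, E:2, F:4
max level = 4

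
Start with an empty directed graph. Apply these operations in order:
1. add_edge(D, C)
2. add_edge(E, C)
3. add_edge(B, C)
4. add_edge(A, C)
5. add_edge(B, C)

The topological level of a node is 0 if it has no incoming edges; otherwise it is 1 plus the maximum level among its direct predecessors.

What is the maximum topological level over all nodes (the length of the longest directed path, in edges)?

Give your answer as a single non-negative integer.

Answer: 1

Derivation:
Op 1: add_edge(D, C). Edges now: 1
Op 2: add_edge(E, C). Edges now: 2
Op 3: add_edge(B, C). Edges now: 3
Op 4: add_edge(A, C). Edges now: 4
Op 5: add_edge(B, C) (duplicate, no change). Edges now: 4
Compute levels (Kahn BFS):
  sources (in-degree 0): A, B, D, E
  process A: level=0
    A->C: in-degree(C)=3, level(C)>=1
  process B: level=0
    B->C: in-degree(C)=2, level(C)>=1
  process D: level=0
    D->C: in-degree(C)=1, level(C)>=1
  process E: level=0
    E->C: in-degree(C)=0, level(C)=1, enqueue
  process C: level=1
All levels: A:0, B:0, C:1, D:0, E:0
max level = 1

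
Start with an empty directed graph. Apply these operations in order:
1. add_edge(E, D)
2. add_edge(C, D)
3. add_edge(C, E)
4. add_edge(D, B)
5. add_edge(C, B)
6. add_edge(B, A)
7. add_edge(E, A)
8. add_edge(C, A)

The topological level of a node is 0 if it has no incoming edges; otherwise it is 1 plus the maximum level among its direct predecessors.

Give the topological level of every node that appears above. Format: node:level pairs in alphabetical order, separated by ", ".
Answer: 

Answer: A:4, B:3, C:0, D:2, E:1

Derivation:
Op 1: add_edge(E, D). Edges now: 1
Op 2: add_edge(C, D). Edges now: 2
Op 3: add_edge(C, E). Edges now: 3
Op 4: add_edge(D, B). Edges now: 4
Op 5: add_edge(C, B). Edges now: 5
Op 6: add_edge(B, A). Edges now: 6
Op 7: add_edge(E, A). Edges now: 7
Op 8: add_edge(C, A). Edges now: 8
Compute levels (Kahn BFS):
  sources (in-degree 0): C
  process C: level=0
    C->A: in-degree(A)=2, level(A)>=1
    C->B: in-degree(B)=1, level(B)>=1
    C->D: in-degree(D)=1, level(D)>=1
    C->E: in-degree(E)=0, level(E)=1, enqueue
  process E: level=1
    E->A: in-degree(A)=1, level(A)>=2
    E->D: in-degree(D)=0, level(D)=2, enqueue
  process D: level=2
    D->B: in-degree(B)=0, level(B)=3, enqueue
  process B: level=3
    B->A: in-degree(A)=0, level(A)=4, enqueue
  process A: level=4
All levels: A:4, B:3, C:0, D:2, E:1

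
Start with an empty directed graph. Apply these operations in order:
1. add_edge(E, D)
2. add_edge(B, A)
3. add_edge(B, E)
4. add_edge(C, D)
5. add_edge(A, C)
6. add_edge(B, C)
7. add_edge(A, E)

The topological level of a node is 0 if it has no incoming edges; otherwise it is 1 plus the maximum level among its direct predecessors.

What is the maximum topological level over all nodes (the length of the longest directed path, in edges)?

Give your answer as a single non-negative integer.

Op 1: add_edge(E, D). Edges now: 1
Op 2: add_edge(B, A). Edges now: 2
Op 3: add_edge(B, E). Edges now: 3
Op 4: add_edge(C, D). Edges now: 4
Op 5: add_edge(A, C). Edges now: 5
Op 6: add_edge(B, C). Edges now: 6
Op 7: add_edge(A, E). Edges now: 7
Compute levels (Kahn BFS):
  sources (in-degree 0): B
  process B: level=0
    B->A: in-degree(A)=0, level(A)=1, enqueue
    B->C: in-degree(C)=1, level(C)>=1
    B->E: in-degree(E)=1, level(E)>=1
  process A: level=1
    A->C: in-degree(C)=0, level(C)=2, enqueue
    A->E: in-degree(E)=0, level(E)=2, enqueue
  process C: level=2
    C->D: in-degree(D)=1, level(D)>=3
  process E: level=2
    E->D: in-degree(D)=0, level(D)=3, enqueue
  process D: level=3
All levels: A:1, B:0, C:2, D:3, E:2
max level = 3

Answer: 3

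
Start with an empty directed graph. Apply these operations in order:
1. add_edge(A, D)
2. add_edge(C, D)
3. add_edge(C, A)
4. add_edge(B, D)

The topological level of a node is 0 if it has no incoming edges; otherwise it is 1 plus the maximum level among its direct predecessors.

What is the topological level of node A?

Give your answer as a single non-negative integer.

Answer: 1

Derivation:
Op 1: add_edge(A, D). Edges now: 1
Op 2: add_edge(C, D). Edges now: 2
Op 3: add_edge(C, A). Edges now: 3
Op 4: add_edge(B, D). Edges now: 4
Compute levels (Kahn BFS):
  sources (in-degree 0): B, C
  process B: level=0
    B->D: in-degree(D)=2, level(D)>=1
  process C: level=0
    C->A: in-degree(A)=0, level(A)=1, enqueue
    C->D: in-degree(D)=1, level(D)>=1
  process A: level=1
    A->D: in-degree(D)=0, level(D)=2, enqueue
  process D: level=2
All levels: A:1, B:0, C:0, D:2
level(A) = 1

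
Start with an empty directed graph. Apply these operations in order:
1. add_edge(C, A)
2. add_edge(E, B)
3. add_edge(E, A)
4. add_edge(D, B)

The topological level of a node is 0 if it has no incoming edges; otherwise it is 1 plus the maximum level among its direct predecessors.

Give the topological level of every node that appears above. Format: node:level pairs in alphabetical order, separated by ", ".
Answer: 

Answer: A:1, B:1, C:0, D:0, E:0

Derivation:
Op 1: add_edge(C, A). Edges now: 1
Op 2: add_edge(E, B). Edges now: 2
Op 3: add_edge(E, A). Edges now: 3
Op 4: add_edge(D, B). Edges now: 4
Compute levels (Kahn BFS):
  sources (in-degree 0): C, D, E
  process C: level=0
    C->A: in-degree(A)=1, level(A)>=1
  process D: level=0
    D->B: in-degree(B)=1, level(B)>=1
  process E: level=0
    E->A: in-degree(A)=0, level(A)=1, enqueue
    E->B: in-degree(B)=0, level(B)=1, enqueue
  process A: level=1
  process B: level=1
All levels: A:1, B:1, C:0, D:0, E:0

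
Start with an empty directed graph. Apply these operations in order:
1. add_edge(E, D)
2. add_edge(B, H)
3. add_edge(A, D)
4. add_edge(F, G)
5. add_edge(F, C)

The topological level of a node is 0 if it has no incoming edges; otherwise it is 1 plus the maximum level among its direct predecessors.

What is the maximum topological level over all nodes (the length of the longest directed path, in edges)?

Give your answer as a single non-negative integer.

Op 1: add_edge(E, D). Edges now: 1
Op 2: add_edge(B, H). Edges now: 2
Op 3: add_edge(A, D). Edges now: 3
Op 4: add_edge(F, G). Edges now: 4
Op 5: add_edge(F, C). Edges now: 5
Compute levels (Kahn BFS):
  sources (in-degree 0): A, B, E, F
  process A: level=0
    A->D: in-degree(D)=1, level(D)>=1
  process B: level=0
    B->H: in-degree(H)=0, level(H)=1, enqueue
  process E: level=0
    E->D: in-degree(D)=0, level(D)=1, enqueue
  process F: level=0
    F->C: in-degree(C)=0, level(C)=1, enqueue
    F->G: in-degree(G)=0, level(G)=1, enqueue
  process H: level=1
  process D: level=1
  process C: level=1
  process G: level=1
All levels: A:0, B:0, C:1, D:1, E:0, F:0, G:1, H:1
max level = 1

Answer: 1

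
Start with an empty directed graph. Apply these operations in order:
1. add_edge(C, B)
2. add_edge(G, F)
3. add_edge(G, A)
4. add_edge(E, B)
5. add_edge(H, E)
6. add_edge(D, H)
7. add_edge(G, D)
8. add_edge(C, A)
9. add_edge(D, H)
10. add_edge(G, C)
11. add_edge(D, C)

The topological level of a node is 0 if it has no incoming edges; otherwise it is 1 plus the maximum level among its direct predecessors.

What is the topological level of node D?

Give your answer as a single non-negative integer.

Answer: 1

Derivation:
Op 1: add_edge(C, B). Edges now: 1
Op 2: add_edge(G, F). Edges now: 2
Op 3: add_edge(G, A). Edges now: 3
Op 4: add_edge(E, B). Edges now: 4
Op 5: add_edge(H, E). Edges now: 5
Op 6: add_edge(D, H). Edges now: 6
Op 7: add_edge(G, D). Edges now: 7
Op 8: add_edge(C, A). Edges now: 8
Op 9: add_edge(D, H) (duplicate, no change). Edges now: 8
Op 10: add_edge(G, C). Edges now: 9
Op 11: add_edge(D, C). Edges now: 10
Compute levels (Kahn BFS):
  sources (in-degree 0): G
  process G: level=0
    G->A: in-degree(A)=1, level(A)>=1
    G->C: in-degree(C)=1, level(C)>=1
    G->D: in-degree(D)=0, level(D)=1, enqueue
    G->F: in-degree(F)=0, level(F)=1, enqueue
  process D: level=1
    D->C: in-degree(C)=0, level(C)=2, enqueue
    D->H: in-degree(H)=0, level(H)=2, enqueue
  process F: level=1
  process C: level=2
    C->A: in-degree(A)=0, level(A)=3, enqueue
    C->B: in-degree(B)=1, level(B)>=3
  process H: level=2
    H->E: in-degree(E)=0, level(E)=3, enqueue
  process A: level=3
  process E: level=3
    E->B: in-degree(B)=0, level(B)=4, enqueue
  process B: level=4
All levels: A:3, B:4, C:2, D:1, E:3, F:1, G:0, H:2
level(D) = 1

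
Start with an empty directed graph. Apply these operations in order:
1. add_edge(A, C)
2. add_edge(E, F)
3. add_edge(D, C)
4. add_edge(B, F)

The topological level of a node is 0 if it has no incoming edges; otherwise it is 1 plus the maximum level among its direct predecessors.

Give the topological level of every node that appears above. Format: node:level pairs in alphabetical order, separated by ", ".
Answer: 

Answer: A:0, B:0, C:1, D:0, E:0, F:1

Derivation:
Op 1: add_edge(A, C). Edges now: 1
Op 2: add_edge(E, F). Edges now: 2
Op 3: add_edge(D, C). Edges now: 3
Op 4: add_edge(B, F). Edges now: 4
Compute levels (Kahn BFS):
  sources (in-degree 0): A, B, D, E
  process A: level=0
    A->C: in-degree(C)=1, level(C)>=1
  process B: level=0
    B->F: in-degree(F)=1, level(F)>=1
  process D: level=0
    D->C: in-degree(C)=0, level(C)=1, enqueue
  process E: level=0
    E->F: in-degree(F)=0, level(F)=1, enqueue
  process C: level=1
  process F: level=1
All levels: A:0, B:0, C:1, D:0, E:0, F:1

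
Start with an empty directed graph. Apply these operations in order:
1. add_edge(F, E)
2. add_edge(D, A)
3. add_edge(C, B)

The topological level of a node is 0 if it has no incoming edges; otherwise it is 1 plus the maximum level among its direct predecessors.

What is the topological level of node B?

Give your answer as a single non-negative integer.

Answer: 1

Derivation:
Op 1: add_edge(F, E). Edges now: 1
Op 2: add_edge(D, A). Edges now: 2
Op 3: add_edge(C, B). Edges now: 3
Compute levels (Kahn BFS):
  sources (in-degree 0): C, D, F
  process C: level=0
    C->B: in-degree(B)=0, level(B)=1, enqueue
  process D: level=0
    D->A: in-degree(A)=0, level(A)=1, enqueue
  process F: level=0
    F->E: in-degree(E)=0, level(E)=1, enqueue
  process B: level=1
  process A: level=1
  process E: level=1
All levels: A:1, B:1, C:0, D:0, E:1, F:0
level(B) = 1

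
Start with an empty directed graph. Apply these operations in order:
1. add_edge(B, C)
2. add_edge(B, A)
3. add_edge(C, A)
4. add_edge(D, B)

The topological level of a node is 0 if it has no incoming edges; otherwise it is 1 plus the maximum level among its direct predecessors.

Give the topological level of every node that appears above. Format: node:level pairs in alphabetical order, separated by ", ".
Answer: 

Answer: A:3, B:1, C:2, D:0

Derivation:
Op 1: add_edge(B, C). Edges now: 1
Op 2: add_edge(B, A). Edges now: 2
Op 3: add_edge(C, A). Edges now: 3
Op 4: add_edge(D, B). Edges now: 4
Compute levels (Kahn BFS):
  sources (in-degree 0): D
  process D: level=0
    D->B: in-degree(B)=0, level(B)=1, enqueue
  process B: level=1
    B->A: in-degree(A)=1, level(A)>=2
    B->C: in-degree(C)=0, level(C)=2, enqueue
  process C: level=2
    C->A: in-degree(A)=0, level(A)=3, enqueue
  process A: level=3
All levels: A:3, B:1, C:2, D:0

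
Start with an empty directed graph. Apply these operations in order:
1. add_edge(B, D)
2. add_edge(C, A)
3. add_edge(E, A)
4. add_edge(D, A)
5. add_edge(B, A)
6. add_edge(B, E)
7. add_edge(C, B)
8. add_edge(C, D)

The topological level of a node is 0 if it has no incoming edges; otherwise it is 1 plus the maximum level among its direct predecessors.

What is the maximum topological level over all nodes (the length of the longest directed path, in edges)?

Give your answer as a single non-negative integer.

Op 1: add_edge(B, D). Edges now: 1
Op 2: add_edge(C, A). Edges now: 2
Op 3: add_edge(E, A). Edges now: 3
Op 4: add_edge(D, A). Edges now: 4
Op 5: add_edge(B, A). Edges now: 5
Op 6: add_edge(B, E). Edges now: 6
Op 7: add_edge(C, B). Edges now: 7
Op 8: add_edge(C, D). Edges now: 8
Compute levels (Kahn BFS):
  sources (in-degree 0): C
  process C: level=0
    C->A: in-degree(A)=3, level(A)>=1
    C->B: in-degree(B)=0, level(B)=1, enqueue
    C->D: in-degree(D)=1, level(D)>=1
  process B: level=1
    B->A: in-degree(A)=2, level(A)>=2
    B->D: in-degree(D)=0, level(D)=2, enqueue
    B->E: in-degree(E)=0, level(E)=2, enqueue
  process D: level=2
    D->A: in-degree(A)=1, level(A)>=3
  process E: level=2
    E->A: in-degree(A)=0, level(A)=3, enqueue
  process A: level=3
All levels: A:3, B:1, C:0, D:2, E:2
max level = 3

Answer: 3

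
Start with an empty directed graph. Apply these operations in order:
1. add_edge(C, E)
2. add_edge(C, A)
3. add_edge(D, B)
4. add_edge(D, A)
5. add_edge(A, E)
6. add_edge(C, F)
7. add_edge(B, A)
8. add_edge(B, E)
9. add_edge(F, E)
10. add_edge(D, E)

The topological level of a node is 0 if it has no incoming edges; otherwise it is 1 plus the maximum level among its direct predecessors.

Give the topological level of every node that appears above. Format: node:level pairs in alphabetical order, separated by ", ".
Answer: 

Answer: A:2, B:1, C:0, D:0, E:3, F:1

Derivation:
Op 1: add_edge(C, E). Edges now: 1
Op 2: add_edge(C, A). Edges now: 2
Op 3: add_edge(D, B). Edges now: 3
Op 4: add_edge(D, A). Edges now: 4
Op 5: add_edge(A, E). Edges now: 5
Op 6: add_edge(C, F). Edges now: 6
Op 7: add_edge(B, A). Edges now: 7
Op 8: add_edge(B, E). Edges now: 8
Op 9: add_edge(F, E). Edges now: 9
Op 10: add_edge(D, E). Edges now: 10
Compute levels (Kahn BFS):
  sources (in-degree 0): C, D
  process C: level=0
    C->A: in-degree(A)=2, level(A)>=1
    C->E: in-degree(E)=4, level(E)>=1
    C->F: in-degree(F)=0, level(F)=1, enqueue
  process D: level=0
    D->A: in-degree(A)=1, level(A)>=1
    D->B: in-degree(B)=0, level(B)=1, enqueue
    D->E: in-degree(E)=3, level(E)>=1
  process F: level=1
    F->E: in-degree(E)=2, level(E)>=2
  process B: level=1
    B->A: in-degree(A)=0, level(A)=2, enqueue
    B->E: in-degree(E)=1, level(E)>=2
  process A: level=2
    A->E: in-degree(E)=0, level(E)=3, enqueue
  process E: level=3
All levels: A:2, B:1, C:0, D:0, E:3, F:1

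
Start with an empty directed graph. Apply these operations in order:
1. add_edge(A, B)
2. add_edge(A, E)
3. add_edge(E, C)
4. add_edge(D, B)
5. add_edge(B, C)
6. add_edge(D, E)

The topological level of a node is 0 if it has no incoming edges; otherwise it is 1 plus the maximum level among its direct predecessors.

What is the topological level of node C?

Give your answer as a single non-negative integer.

Op 1: add_edge(A, B). Edges now: 1
Op 2: add_edge(A, E). Edges now: 2
Op 3: add_edge(E, C). Edges now: 3
Op 4: add_edge(D, B). Edges now: 4
Op 5: add_edge(B, C). Edges now: 5
Op 6: add_edge(D, E). Edges now: 6
Compute levels (Kahn BFS):
  sources (in-degree 0): A, D
  process A: level=0
    A->B: in-degree(B)=1, level(B)>=1
    A->E: in-degree(E)=1, level(E)>=1
  process D: level=0
    D->B: in-degree(B)=0, level(B)=1, enqueue
    D->E: in-degree(E)=0, level(E)=1, enqueue
  process B: level=1
    B->C: in-degree(C)=1, level(C)>=2
  process E: level=1
    E->C: in-degree(C)=0, level(C)=2, enqueue
  process C: level=2
All levels: A:0, B:1, C:2, D:0, E:1
level(C) = 2

Answer: 2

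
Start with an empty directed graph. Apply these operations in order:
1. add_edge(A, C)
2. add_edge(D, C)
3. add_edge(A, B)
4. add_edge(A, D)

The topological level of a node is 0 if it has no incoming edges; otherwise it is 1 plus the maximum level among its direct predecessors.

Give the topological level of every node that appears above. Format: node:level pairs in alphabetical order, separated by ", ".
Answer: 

Answer: A:0, B:1, C:2, D:1

Derivation:
Op 1: add_edge(A, C). Edges now: 1
Op 2: add_edge(D, C). Edges now: 2
Op 3: add_edge(A, B). Edges now: 3
Op 4: add_edge(A, D). Edges now: 4
Compute levels (Kahn BFS):
  sources (in-degree 0): A
  process A: level=0
    A->B: in-degree(B)=0, level(B)=1, enqueue
    A->C: in-degree(C)=1, level(C)>=1
    A->D: in-degree(D)=0, level(D)=1, enqueue
  process B: level=1
  process D: level=1
    D->C: in-degree(C)=0, level(C)=2, enqueue
  process C: level=2
All levels: A:0, B:1, C:2, D:1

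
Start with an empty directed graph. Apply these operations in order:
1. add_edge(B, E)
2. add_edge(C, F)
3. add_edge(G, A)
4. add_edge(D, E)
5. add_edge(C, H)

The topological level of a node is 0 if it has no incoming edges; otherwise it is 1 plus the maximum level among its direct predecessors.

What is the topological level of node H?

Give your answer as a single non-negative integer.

Op 1: add_edge(B, E). Edges now: 1
Op 2: add_edge(C, F). Edges now: 2
Op 3: add_edge(G, A). Edges now: 3
Op 4: add_edge(D, E). Edges now: 4
Op 5: add_edge(C, H). Edges now: 5
Compute levels (Kahn BFS):
  sources (in-degree 0): B, C, D, G
  process B: level=0
    B->E: in-degree(E)=1, level(E)>=1
  process C: level=0
    C->F: in-degree(F)=0, level(F)=1, enqueue
    C->H: in-degree(H)=0, level(H)=1, enqueue
  process D: level=0
    D->E: in-degree(E)=0, level(E)=1, enqueue
  process G: level=0
    G->A: in-degree(A)=0, level(A)=1, enqueue
  process F: level=1
  process H: level=1
  process E: level=1
  process A: level=1
All levels: A:1, B:0, C:0, D:0, E:1, F:1, G:0, H:1
level(H) = 1

Answer: 1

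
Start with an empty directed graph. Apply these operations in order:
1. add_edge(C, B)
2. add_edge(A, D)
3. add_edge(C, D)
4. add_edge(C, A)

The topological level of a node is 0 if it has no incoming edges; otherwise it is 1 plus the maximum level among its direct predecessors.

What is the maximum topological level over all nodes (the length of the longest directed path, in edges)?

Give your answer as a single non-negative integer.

Op 1: add_edge(C, B). Edges now: 1
Op 2: add_edge(A, D). Edges now: 2
Op 3: add_edge(C, D). Edges now: 3
Op 4: add_edge(C, A). Edges now: 4
Compute levels (Kahn BFS):
  sources (in-degree 0): C
  process C: level=0
    C->A: in-degree(A)=0, level(A)=1, enqueue
    C->B: in-degree(B)=0, level(B)=1, enqueue
    C->D: in-degree(D)=1, level(D)>=1
  process A: level=1
    A->D: in-degree(D)=0, level(D)=2, enqueue
  process B: level=1
  process D: level=2
All levels: A:1, B:1, C:0, D:2
max level = 2

Answer: 2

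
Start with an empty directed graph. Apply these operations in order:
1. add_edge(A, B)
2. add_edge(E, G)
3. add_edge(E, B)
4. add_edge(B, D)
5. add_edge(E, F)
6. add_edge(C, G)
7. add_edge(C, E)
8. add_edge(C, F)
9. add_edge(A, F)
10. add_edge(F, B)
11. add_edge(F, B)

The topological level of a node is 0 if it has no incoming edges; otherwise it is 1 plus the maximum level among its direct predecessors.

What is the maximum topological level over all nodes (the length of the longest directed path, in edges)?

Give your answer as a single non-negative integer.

Answer: 4

Derivation:
Op 1: add_edge(A, B). Edges now: 1
Op 2: add_edge(E, G). Edges now: 2
Op 3: add_edge(E, B). Edges now: 3
Op 4: add_edge(B, D). Edges now: 4
Op 5: add_edge(E, F). Edges now: 5
Op 6: add_edge(C, G). Edges now: 6
Op 7: add_edge(C, E). Edges now: 7
Op 8: add_edge(C, F). Edges now: 8
Op 9: add_edge(A, F). Edges now: 9
Op 10: add_edge(F, B). Edges now: 10
Op 11: add_edge(F, B) (duplicate, no change). Edges now: 10
Compute levels (Kahn BFS):
  sources (in-degree 0): A, C
  process A: level=0
    A->B: in-degree(B)=2, level(B)>=1
    A->F: in-degree(F)=2, level(F)>=1
  process C: level=0
    C->E: in-degree(E)=0, level(E)=1, enqueue
    C->F: in-degree(F)=1, level(F)>=1
    C->G: in-degree(G)=1, level(G)>=1
  process E: level=1
    E->B: in-degree(B)=1, level(B)>=2
    E->F: in-degree(F)=0, level(F)=2, enqueue
    E->G: in-degree(G)=0, level(G)=2, enqueue
  process F: level=2
    F->B: in-degree(B)=0, level(B)=3, enqueue
  process G: level=2
  process B: level=3
    B->D: in-degree(D)=0, level(D)=4, enqueue
  process D: level=4
All levels: A:0, B:3, C:0, D:4, E:1, F:2, G:2
max level = 4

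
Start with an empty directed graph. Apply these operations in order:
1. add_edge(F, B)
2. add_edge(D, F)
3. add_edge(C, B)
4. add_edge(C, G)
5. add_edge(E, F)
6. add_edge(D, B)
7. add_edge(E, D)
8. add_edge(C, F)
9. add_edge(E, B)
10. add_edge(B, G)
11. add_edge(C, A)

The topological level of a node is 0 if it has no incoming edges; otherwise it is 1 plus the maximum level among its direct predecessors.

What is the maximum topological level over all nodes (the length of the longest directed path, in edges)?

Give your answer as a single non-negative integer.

Answer: 4

Derivation:
Op 1: add_edge(F, B). Edges now: 1
Op 2: add_edge(D, F). Edges now: 2
Op 3: add_edge(C, B). Edges now: 3
Op 4: add_edge(C, G). Edges now: 4
Op 5: add_edge(E, F). Edges now: 5
Op 6: add_edge(D, B). Edges now: 6
Op 7: add_edge(E, D). Edges now: 7
Op 8: add_edge(C, F). Edges now: 8
Op 9: add_edge(E, B). Edges now: 9
Op 10: add_edge(B, G). Edges now: 10
Op 11: add_edge(C, A). Edges now: 11
Compute levels (Kahn BFS):
  sources (in-degree 0): C, E
  process C: level=0
    C->A: in-degree(A)=0, level(A)=1, enqueue
    C->B: in-degree(B)=3, level(B)>=1
    C->F: in-degree(F)=2, level(F)>=1
    C->G: in-degree(G)=1, level(G)>=1
  process E: level=0
    E->B: in-degree(B)=2, level(B)>=1
    E->D: in-degree(D)=0, level(D)=1, enqueue
    E->F: in-degree(F)=1, level(F)>=1
  process A: level=1
  process D: level=1
    D->B: in-degree(B)=1, level(B)>=2
    D->F: in-degree(F)=0, level(F)=2, enqueue
  process F: level=2
    F->B: in-degree(B)=0, level(B)=3, enqueue
  process B: level=3
    B->G: in-degree(G)=0, level(G)=4, enqueue
  process G: level=4
All levels: A:1, B:3, C:0, D:1, E:0, F:2, G:4
max level = 4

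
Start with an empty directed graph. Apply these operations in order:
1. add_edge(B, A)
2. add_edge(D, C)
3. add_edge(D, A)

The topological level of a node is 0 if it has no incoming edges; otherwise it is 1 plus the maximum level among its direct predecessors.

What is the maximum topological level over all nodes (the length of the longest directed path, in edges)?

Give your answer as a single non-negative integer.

Answer: 1

Derivation:
Op 1: add_edge(B, A). Edges now: 1
Op 2: add_edge(D, C). Edges now: 2
Op 3: add_edge(D, A). Edges now: 3
Compute levels (Kahn BFS):
  sources (in-degree 0): B, D
  process B: level=0
    B->A: in-degree(A)=1, level(A)>=1
  process D: level=0
    D->A: in-degree(A)=0, level(A)=1, enqueue
    D->C: in-degree(C)=0, level(C)=1, enqueue
  process A: level=1
  process C: level=1
All levels: A:1, B:0, C:1, D:0
max level = 1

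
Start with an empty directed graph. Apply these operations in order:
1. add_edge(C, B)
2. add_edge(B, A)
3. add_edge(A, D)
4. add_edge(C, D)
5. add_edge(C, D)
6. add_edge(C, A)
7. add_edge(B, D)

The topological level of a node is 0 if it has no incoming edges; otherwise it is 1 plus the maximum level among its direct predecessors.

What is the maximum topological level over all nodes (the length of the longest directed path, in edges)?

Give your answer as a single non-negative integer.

Op 1: add_edge(C, B). Edges now: 1
Op 2: add_edge(B, A). Edges now: 2
Op 3: add_edge(A, D). Edges now: 3
Op 4: add_edge(C, D). Edges now: 4
Op 5: add_edge(C, D) (duplicate, no change). Edges now: 4
Op 6: add_edge(C, A). Edges now: 5
Op 7: add_edge(B, D). Edges now: 6
Compute levels (Kahn BFS):
  sources (in-degree 0): C
  process C: level=0
    C->A: in-degree(A)=1, level(A)>=1
    C->B: in-degree(B)=0, level(B)=1, enqueue
    C->D: in-degree(D)=2, level(D)>=1
  process B: level=1
    B->A: in-degree(A)=0, level(A)=2, enqueue
    B->D: in-degree(D)=1, level(D)>=2
  process A: level=2
    A->D: in-degree(D)=0, level(D)=3, enqueue
  process D: level=3
All levels: A:2, B:1, C:0, D:3
max level = 3

Answer: 3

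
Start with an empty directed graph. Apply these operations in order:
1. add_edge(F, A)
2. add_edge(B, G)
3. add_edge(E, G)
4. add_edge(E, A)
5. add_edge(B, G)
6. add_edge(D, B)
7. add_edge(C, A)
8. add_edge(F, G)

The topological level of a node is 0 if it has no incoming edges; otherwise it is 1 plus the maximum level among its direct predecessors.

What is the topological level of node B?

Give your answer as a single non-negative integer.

Op 1: add_edge(F, A). Edges now: 1
Op 2: add_edge(B, G). Edges now: 2
Op 3: add_edge(E, G). Edges now: 3
Op 4: add_edge(E, A). Edges now: 4
Op 5: add_edge(B, G) (duplicate, no change). Edges now: 4
Op 6: add_edge(D, B). Edges now: 5
Op 7: add_edge(C, A). Edges now: 6
Op 8: add_edge(F, G). Edges now: 7
Compute levels (Kahn BFS):
  sources (in-degree 0): C, D, E, F
  process C: level=0
    C->A: in-degree(A)=2, level(A)>=1
  process D: level=0
    D->B: in-degree(B)=0, level(B)=1, enqueue
  process E: level=0
    E->A: in-degree(A)=1, level(A)>=1
    E->G: in-degree(G)=2, level(G)>=1
  process F: level=0
    F->A: in-degree(A)=0, level(A)=1, enqueue
    F->G: in-degree(G)=1, level(G)>=1
  process B: level=1
    B->G: in-degree(G)=0, level(G)=2, enqueue
  process A: level=1
  process G: level=2
All levels: A:1, B:1, C:0, D:0, E:0, F:0, G:2
level(B) = 1

Answer: 1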